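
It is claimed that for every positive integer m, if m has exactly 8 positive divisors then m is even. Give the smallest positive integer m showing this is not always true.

For m = 24, 30, 40, 42, …, 88, 102, 104 the conclusion holds.
m = 105: divisors of 105: 1, 3, 5, 7, 15, 21, 35, 105; 105 is odd.

m = 105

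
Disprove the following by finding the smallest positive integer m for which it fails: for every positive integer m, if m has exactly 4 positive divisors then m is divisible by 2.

m = 15

We need the least positive integer m for which m has exactly 4 positive divisors but m is not divisible by 2.
m = 6: τ(6) = 4; 6 mod 2 = 0.
m = 8: τ(8) = 4; 8 mod 2 = 0.
m = 10: τ(10) = 4; 10 mod 2 = 0.
m = 14: τ(14) = 4; 14 mod 2 = 0.
m = 15: τ(15) = 4; 15 mod 2 = 1.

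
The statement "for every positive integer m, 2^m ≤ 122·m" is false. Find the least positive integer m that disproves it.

We need the least positive integer m for which 2^m > 122·m.
For m = 1, 2, 3, 4, 5, 6, 7, 8, 9, 10 the conclusion holds.
m = 11: 2^m = 2048 and 122·m = 1342, so 2048 > 1342.
So m = 11 is the smallest counterexample.

m = 11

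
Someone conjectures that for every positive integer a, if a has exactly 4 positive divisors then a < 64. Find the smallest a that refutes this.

a = 65

The first 20 eligible values, up to a = 62, all satisfy the conclusion.
a = 65: τ(65) = 4; 65 ≥ 64.
Hence a = 65 is a counterexample.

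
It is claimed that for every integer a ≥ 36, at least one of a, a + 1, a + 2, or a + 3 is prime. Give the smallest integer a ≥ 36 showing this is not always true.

a = 48

For a = 36, 37, 38, 39, …, 45, 46, 47 the conclusion holds.
a = 48: 48 = 2 × 24; 49 = 7 × 7; 50 = 2 × 25; 51 = 3 × 17 — all composite.
Thus a = 48 disproves the claim, and no smaller a works.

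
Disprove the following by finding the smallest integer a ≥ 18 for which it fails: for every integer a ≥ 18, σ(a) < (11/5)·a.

a = 18: σ(18) = 39; 39 < 198/5.
a = 19: σ(19) = 20; 20 < 209/5.
a = 20: σ(20) = 42; 42 < 44.
a = 21: σ(21) = 32; 32 < 231/5.
a = 22: σ(22) = 36; 36 < 242/5.
a = 23: σ(23) = 24; 24 < 253/5.
a = 24: σ(24) = 60; 60 ≥ 264/5.
So a = 24 is the smallest counterexample.

a = 24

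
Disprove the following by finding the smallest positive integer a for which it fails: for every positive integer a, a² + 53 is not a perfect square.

a = 26

Check each positive integer a in order until a² + 53 is a perfect square.
The first 25 eligible values, up to a = 25, all satisfy the conclusion.
a = 26: 26² + 53 = 729 = 27², a perfect square.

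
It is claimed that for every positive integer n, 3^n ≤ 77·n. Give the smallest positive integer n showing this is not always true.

n = 1: 3^n = 3 and 77·n = 77, so 3 ≤ 77.
n = 2: 3^n = 9 and 77·n = 154, so 9 ≤ 154.
n = 3: 3^n = 27 and 77·n = 231, so 27 ≤ 231.
n = 4: 3^n = 81 and 77·n = 308, so 81 ≤ 308.
n = 5: 3^n = 243 and 77·n = 385, so 243 ≤ 385.
n = 6: 3^n = 729 and 77·n = 462, so 729 > 462.

n = 6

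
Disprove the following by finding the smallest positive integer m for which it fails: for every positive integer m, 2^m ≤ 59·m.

We need the least positive integer m for which 2^m > 59·m.
For m = 1, 2, 3, 4, 5, 6, 7, 8, 9 the conclusion holds.
m = 10: 2^m = 1024 and 59·m = 590, so 1024 > 590.
Thus m = 10 disproves the claim, and no smaller m works.

m = 10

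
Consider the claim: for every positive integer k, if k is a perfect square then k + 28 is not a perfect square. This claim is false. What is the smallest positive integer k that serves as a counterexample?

For k = 1, 4, 9, 16, 25 the conclusion holds.
k = 36: 36 = 6² and 36 + 28 = 64 = 8².
Thus k = 36 disproves the claim, and no smaller k works.

k = 36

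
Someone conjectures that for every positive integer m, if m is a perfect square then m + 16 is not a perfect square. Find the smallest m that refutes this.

A counterexample is any positive integer m such that m is a perfect square but m + 16 is a perfect square; we check each in order.
m = 1: 1 + 16 = 17, not a perfect square.
m = 4: 4 + 16 = 20, not a perfect square.
m = 9: 9 = 3² and 9 + 16 = 25 = 5².

m = 9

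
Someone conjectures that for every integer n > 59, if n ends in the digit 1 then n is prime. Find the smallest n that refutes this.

Check each integer n > 59 in order until n ends in the digit 1 but n is not prime.
For n = 61, 71 the conclusion holds.
n = 81: 81 ends in 1; 81 = 3 × 27, composite.

n = 81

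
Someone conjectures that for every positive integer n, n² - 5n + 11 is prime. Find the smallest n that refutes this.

n = 7

We need the least positive integer n for which n² - 5n + 11 is not prime.
n = 1: n² - 5n + 11 = 7, prime.
n = 2: n² - 5n + 11 = 5, prime.
n = 3: n² - 5n + 11 = 5, prime.
n = 4: n² - 5n + 11 = 7, prime.
n = 5: n² - 5n + 11 = 11, prime.
n = 6: n² - 5n + 11 = 17, prime.
n = 7: n² - 5n + 11 = 25 = 5 × 5, composite.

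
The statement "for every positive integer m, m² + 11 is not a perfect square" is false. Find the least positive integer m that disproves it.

m = 5

The first 4 eligible values, up to m = 4, all satisfy the conclusion.
m = 5: 5² + 11 = 36 = 6², a perfect square.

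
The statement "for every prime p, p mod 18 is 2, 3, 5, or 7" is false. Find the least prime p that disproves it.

p = 11

A counterexample is any prime p such that the claim fails; we check each in order.
For p = 2, 3, 5, 7 the conclusion holds.
p = 11: 11 mod 18 = 11 — not in {2, 3, 5, 7}.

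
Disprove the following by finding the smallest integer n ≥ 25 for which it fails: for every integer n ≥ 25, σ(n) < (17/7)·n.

n = 36

Check each integer n ≥ 25 in order until the claim fails.
For n = 25, 26, 27, 28, …, 33, 34, 35 the conclusion holds.
n = 36: σ(36) = 91; 91 ≥ 612/7.
Thus n = 36 disproves the claim, and no smaller n works.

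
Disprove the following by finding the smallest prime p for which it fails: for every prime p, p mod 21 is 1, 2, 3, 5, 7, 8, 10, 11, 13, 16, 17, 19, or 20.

A counterexample is any prime p such that the claim fails; we check each in order.
For p = 2, 3, 5, 7, …, 53, 59, 61 the conclusion holds.
p = 67: 67 mod 21 = 4 — not in {1, 2, 3, 5, 7, 8, 10, 11, 13, 16, 17, 19, 20}.

p = 67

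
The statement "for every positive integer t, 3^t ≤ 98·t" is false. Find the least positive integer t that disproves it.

The first 5 eligible values, up to t = 5, all satisfy the conclusion.
t = 6: 3^t = 729 and 98·t = 588, so 729 > 588.

t = 6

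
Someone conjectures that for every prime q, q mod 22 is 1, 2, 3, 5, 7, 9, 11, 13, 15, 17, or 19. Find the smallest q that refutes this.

q = 43

A counterexample is any prime q such that the claim fails; we check each in order.
For q = 2, 3, 5, 7, …, 31, 37, 41 the conclusion holds.
q = 43: 43 mod 22 = 21 — not in {1, 2, 3, 5, 7, 9, 11, 13, 15, 17, 19}.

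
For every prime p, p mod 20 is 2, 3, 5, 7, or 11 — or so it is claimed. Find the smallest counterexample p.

We need the least prime p for which the claim fails.
The first 5 eligible values, up to p = 11, all satisfy the conclusion.
p = 13: 13 mod 20 = 13 — not in {2, 3, 5, 7, 11}.

p = 13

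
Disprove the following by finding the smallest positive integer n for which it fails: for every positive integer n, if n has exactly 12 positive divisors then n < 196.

n = 198

For n = 60, 72, 84, 90, …, 150, 156, 160 the conclusion holds.
n = 198: τ(198) = 12; 198 ≥ 196.
So n = 198 is the smallest counterexample.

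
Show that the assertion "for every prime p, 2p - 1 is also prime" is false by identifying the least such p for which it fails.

We need the least prime p for which 2p - 1 is not prime.
For p = 2, 3 the conclusion holds.
p = 5: 2p - 1 = 9 = 3 × 3, not prime.

p = 5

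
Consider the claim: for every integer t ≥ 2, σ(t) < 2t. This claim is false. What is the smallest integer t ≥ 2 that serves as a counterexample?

t = 6

A counterexample is any integer t ≥ 2 such that the claim fails; we check each in order.
For t = 2, 3, 4, 5 the conclusion holds.
t = 6: σ(6) = 12; 12 ≥ 12.
So t = 6 is the smallest counterexample.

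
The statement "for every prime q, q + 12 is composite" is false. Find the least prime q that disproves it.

q = 2: q + 12 = 14 = 2 × 7, composite.
q = 3: q + 12 = 15 = 3 × 5, composite.
q = 5: q + 12 = 17, prime — not composite.

q = 5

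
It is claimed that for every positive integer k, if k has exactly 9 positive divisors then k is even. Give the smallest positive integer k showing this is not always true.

Check each positive integer k in order until k has exactly 9 positive divisors but k is odd.
k = 36: divisors of 36: 9 divisors; 36 is even.
k = 100: divisors of 100: 9 divisors; 100 is even.
k = 196: divisors of 196: 9 divisors; 196 is even.
k = 225: divisors of 225: 9 divisors; 225 is odd.

k = 225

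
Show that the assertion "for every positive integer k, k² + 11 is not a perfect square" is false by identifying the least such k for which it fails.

k = 5

A counterexample is any positive integer k such that k² + 11 is a perfect square; we check each in order.
For k = 1, 2, 3, 4 the conclusion holds.
k = 5: 5² + 11 = 36 = 6², a perfect square.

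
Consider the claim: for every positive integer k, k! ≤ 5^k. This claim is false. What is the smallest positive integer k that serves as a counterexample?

Check each positive integer k in order until k! > 5^k.
For k = 1, 2, 3, 4, …, 9, 10, 11 the conclusion holds.
k = 12: k! = 479001600 and 5^k = 244140625, so 479001600 > 244140625.

k = 12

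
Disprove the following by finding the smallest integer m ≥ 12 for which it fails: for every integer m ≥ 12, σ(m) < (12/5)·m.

m = 24

For m = 12, 13, 14, 15, …, 21, 22, 23 the conclusion holds.
m = 24: σ(24) = 60; 60 ≥ 288/5.
So m = 24 is the smallest counterexample.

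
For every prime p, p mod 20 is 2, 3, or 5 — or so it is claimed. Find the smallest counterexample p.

A counterexample is any prime p such that the claim fails; we check each in order.
p = 2: 2 mod 20 = 2.
p = 3: 3 mod 20 = 3.
p = 5: 5 mod 20 = 5.
p = 7: 7 mod 20 = 7 — not in {2, 3, 5}.

p = 7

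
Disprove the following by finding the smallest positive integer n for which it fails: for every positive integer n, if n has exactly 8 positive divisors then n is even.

n = 105

The first 12 eligible values, up to n = 104, all satisfy the conclusion.
n = 105: divisors of 105: 1, 3, 5, 7, 15, 21, 35, 105; 105 is odd.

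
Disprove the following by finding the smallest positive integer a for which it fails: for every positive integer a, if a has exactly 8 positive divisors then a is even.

Check each positive integer a in order until a has exactly 8 positive divisors but a is odd.
For a = 24, 30, 40, 42, …, 88, 102, 104 the conclusion holds.
a = 105: divisors of 105: 1, 3, 5, 7, 15, 21, 35, 105; 105 is odd.
Hence a = 105 is a counterexample.

a = 105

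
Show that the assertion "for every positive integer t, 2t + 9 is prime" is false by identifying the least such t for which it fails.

A counterexample is any positive integer t such that 2t + 9 is not prime; we check each in order.
t = 1: 2t + 9 = 11, prime.
t = 2: 2t + 9 = 13, prime.
t = 3: 2t + 9 = 15 = 3 × 5, composite.
Thus t = 3 disproves the claim, and no smaller t works.

t = 3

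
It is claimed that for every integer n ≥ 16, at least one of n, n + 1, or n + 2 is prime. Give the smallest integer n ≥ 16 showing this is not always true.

n = 20

Check each integer n ≥ 16 in order until n, n + 1, n + 2 are all composite.
The first 4 eligible values, up to n = 19, all satisfy the conclusion.
n = 20: 20 = 2 × 10; 21 = 3 × 7; 22 = 2 × 11 — all composite.
So n = 20 is the smallest counterexample.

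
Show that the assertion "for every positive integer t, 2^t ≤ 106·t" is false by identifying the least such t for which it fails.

t = 11

Check each positive integer t in order until 2^t > 106·t.
The first 10 eligible values, up to t = 10, all satisfy the conclusion.
t = 11: 2^t = 2048 and 106·t = 1166, so 2048 > 1166.
Hence t = 11 is a counterexample.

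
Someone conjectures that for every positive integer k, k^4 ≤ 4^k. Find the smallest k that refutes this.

For k = 1, 2 the conclusion holds.
k = 3: k^4 = 81 and 4^k = 64, so 81 > 64.

k = 3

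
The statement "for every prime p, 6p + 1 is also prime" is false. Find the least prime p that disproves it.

p = 19

p = 2: 6p + 1 = 13, prime.
p = 3: 6p + 1 = 19, prime.
p = 5: 6p + 1 = 31, prime.
p = 7: 6p + 1 = 43, prime.
p = 11: 6p + 1 = 67, prime.
p = 13: 6p + 1 = 79, prime.
p = 17: 6p + 1 = 103, prime.
p = 19: 6p + 1 = 115 = 5 × 23, not prime.
Thus p = 19 disproves the claim, and no smaller p works.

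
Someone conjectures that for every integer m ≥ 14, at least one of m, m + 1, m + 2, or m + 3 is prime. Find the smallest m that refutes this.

The first 10 eligible values, up to m = 23, all satisfy the conclusion.
m = 24: 24 = 2 × 12; 25 = 5 × 5; 26 = 2 × 13; 27 = 3 × 9 — all composite.
Thus m = 24 disproves the claim, and no smaller m works.

m = 24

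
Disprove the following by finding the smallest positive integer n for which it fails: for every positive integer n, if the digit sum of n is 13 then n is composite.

n = 67

n = 49: digit sum 13; 49 is composite.
n = 58: digit sum 13; 58 is composite.
n = 67: digit sum 13; 67 is prime, not composite.
Thus n = 67 disproves the claim, and no smaller n works.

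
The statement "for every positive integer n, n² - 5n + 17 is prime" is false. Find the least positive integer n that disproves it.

n = 13

For n = 1, 2, 3, 4, …, 10, 11, 12 the conclusion holds.
n = 13: n² - 5n + 17 = 121 = 11 × 11, composite.
Thus n = 13 disproves the claim, and no smaller n works.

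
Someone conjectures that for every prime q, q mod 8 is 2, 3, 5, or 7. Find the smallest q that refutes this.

q = 17

A counterexample is any prime q such that the claim fails; we check each in order.
For q = 2, 3, 5, 7, 11, 13 the conclusion holds.
q = 17: 17 mod 8 = 1 — not in {2, 3, 5, 7}.
So q = 17 is the smallest counterexample.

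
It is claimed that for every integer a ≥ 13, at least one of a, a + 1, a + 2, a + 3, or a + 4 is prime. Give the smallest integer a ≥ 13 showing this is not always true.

a = 24

We need the least integer a ≥ 13 for which a, a + 1, a + 2, a + 3, a + 4 are all composite.
For a = 13, 14, 15, 16, …, 21, 22, 23 the conclusion holds.
a = 24: 24 = 2 × 12; 25 = 5 × 5; 26 = 2 × 13; 27 = 3 × 9; 28 = 2 × 14 — all composite.
Hence a = 24 is a counterexample.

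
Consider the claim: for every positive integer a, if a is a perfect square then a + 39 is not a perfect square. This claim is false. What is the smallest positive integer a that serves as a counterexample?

We need the least positive integer a for which a is a perfect square but a + 39 is a perfect square.
The first 4 eligible values, up to a = 16, all satisfy the conclusion.
a = 25: 25 = 5² and 25 + 39 = 64 = 8².

a = 25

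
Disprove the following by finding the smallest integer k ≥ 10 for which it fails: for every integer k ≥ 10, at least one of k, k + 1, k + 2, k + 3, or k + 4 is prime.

Check each integer k ≥ 10 in order until k, k + 1, k + 2, k + 3, k + 4 are all composite.
The first 14 eligible values, up to k = 23, all satisfy the conclusion.
k = 24: 24 = 2 × 12; 25 = 5 × 5; 26 = 2 × 13; 27 = 3 × 9; 28 = 2 × 14 — all composite.
So k = 24 is the smallest counterexample.

k = 24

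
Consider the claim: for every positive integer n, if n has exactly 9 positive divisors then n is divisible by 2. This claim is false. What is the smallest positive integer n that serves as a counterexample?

We need the least positive integer n for which n has exactly 9 positive divisors but n is not divisible by 2.
n = 36: τ(36) = 9; 36 mod 2 = 0.
n = 100: τ(100) = 9; 100 mod 2 = 0.
n = 196: τ(196) = 9; 196 mod 2 = 0.
n = 225: τ(225) = 9; 225 mod 2 = 1.
So n = 225 is the smallest counterexample.

n = 225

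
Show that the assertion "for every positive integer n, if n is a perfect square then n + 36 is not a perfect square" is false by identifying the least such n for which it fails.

n = 64

The first 7 eligible values, up to n = 49, all satisfy the conclusion.
n = 64: 64 = 8² and 64 + 36 = 100 = 10².
Thus n = 64 disproves the claim, and no smaller n works.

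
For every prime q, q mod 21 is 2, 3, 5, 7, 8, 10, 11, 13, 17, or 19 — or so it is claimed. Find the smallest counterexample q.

We need the least prime q for which the claim fails.
For q = 2, 3, 5, 7, …, 23, 29, 31 the conclusion holds.
q = 37: 37 mod 21 = 16 — not in {2, 3, 5, 7, 8, 10, 11, 13, 17, 19}.
Hence q = 37 is a counterexample.

q = 37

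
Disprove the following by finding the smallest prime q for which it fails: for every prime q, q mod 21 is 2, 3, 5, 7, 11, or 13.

q = 17

A counterexample is any prime q such that the claim fails; we check each in order.
The first 6 eligible values, up to q = 13, all satisfy the conclusion.
q = 17: 17 mod 21 = 17 — not in {2, 3, 5, 7, 11, 13}.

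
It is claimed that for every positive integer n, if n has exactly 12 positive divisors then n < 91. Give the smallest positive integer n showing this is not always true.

A counterexample is any positive integer n such that n has exactly 12 positive divisors but the claim fails; we check each in order.
For n = 60, 72, 84, 90 the conclusion holds.
n = 96: τ(96) = 12; 96 ≥ 91.
Hence n = 96 is a counterexample.

n = 96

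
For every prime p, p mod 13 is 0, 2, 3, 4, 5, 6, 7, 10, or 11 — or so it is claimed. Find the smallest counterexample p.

p = 47

For p = 2, 3, 5, 7, …, 37, 41, 43 the conclusion holds.
p = 47: 47 mod 13 = 8 — not in {0, 2, 3, 4, 5, 6, 7, 10, 11}.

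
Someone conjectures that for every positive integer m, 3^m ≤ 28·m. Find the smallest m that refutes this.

For m = 1, 2, 3, 4 the conclusion holds.
m = 5: 3^m = 243 and 28·m = 140, so 243 > 140.

m = 5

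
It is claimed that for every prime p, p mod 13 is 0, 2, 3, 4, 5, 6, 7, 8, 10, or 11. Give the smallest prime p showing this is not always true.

We need the least prime p for which the claim fails.
The first 15 eligible values, up to p = 47, all satisfy the conclusion.
p = 53: 53 mod 13 = 1 — not in {0, 2, 3, 4, 5, 6, 7, 8, 10, 11}.
Thus p = 53 disproves the claim, and no smaller p works.

p = 53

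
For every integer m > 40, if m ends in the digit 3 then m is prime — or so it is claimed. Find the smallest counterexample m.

m = 63

A counterexample is any integer m > 40 such that m ends in the digit 3 but m is not prime; we check each in order.
For m = 43, 53 the conclusion holds.
m = 63: 63 ends in 3; 63 = 3 × 21, composite.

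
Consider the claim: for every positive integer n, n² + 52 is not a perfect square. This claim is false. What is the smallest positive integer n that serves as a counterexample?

The first 11 eligible values, up to n = 11, all satisfy the conclusion.
n = 12: 12² + 52 = 196 = 14², a perfect square.
Thus n = 12 disproves the claim, and no smaller n works.

n = 12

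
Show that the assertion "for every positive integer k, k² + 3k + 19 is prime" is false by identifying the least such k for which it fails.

Check each positive integer k in order until k² + 3k + 19 is not prime.
The first 14 eligible values, up to k = 14, all satisfy the conclusion.
k = 15: k² + 3k + 19 = 289 = 17 × 17, composite.

k = 15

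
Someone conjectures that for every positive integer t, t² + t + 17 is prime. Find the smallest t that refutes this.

t = 16

Check each positive integer t in order until t² + t + 17 is not prime.
For t = 1, 2, 3, 4, …, 13, 14, 15 the conclusion holds.
t = 16: t² + t + 17 = 289 = 17 × 17, composite.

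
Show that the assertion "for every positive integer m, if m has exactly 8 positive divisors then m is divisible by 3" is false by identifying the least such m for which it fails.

m = 40

We need the least positive integer m for which m has exactly 8 positive divisors but m is not divisible by 3.
m = 24: τ(24) = 8; 24 mod 3 = 0.
m = 30: τ(30) = 8; 30 mod 3 = 0.
m = 40: τ(40) = 8; 40 mod 3 = 1.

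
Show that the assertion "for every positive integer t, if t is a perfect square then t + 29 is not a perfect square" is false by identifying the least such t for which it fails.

The first 13 eligible values, up to t = 169, all satisfy the conclusion.
t = 196: 196 = 14² and 196 + 29 = 225 = 15².
Thus t = 196 disproves the claim, and no smaller t works.

t = 196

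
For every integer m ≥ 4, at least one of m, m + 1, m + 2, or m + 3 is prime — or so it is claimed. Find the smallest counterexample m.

m = 24

For m = 4, 5, 6, 7, …, 21, 22, 23 the conclusion holds.
m = 24: 24 = 2 × 12; 25 = 5 × 5; 26 = 2 × 13; 27 = 3 × 9 — all composite.
Thus m = 24 disproves the claim, and no smaller m works.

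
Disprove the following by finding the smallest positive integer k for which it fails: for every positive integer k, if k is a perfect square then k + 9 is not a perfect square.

For k = 1, 4, 9 the conclusion holds.
k = 16: 16 = 4² and 16 + 9 = 25 = 5².
So k = 16 is the smallest counterexample.

k = 16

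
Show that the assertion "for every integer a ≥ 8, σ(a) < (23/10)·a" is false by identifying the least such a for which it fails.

a = 12

Check each integer a ≥ 8 in order until the claim fails.
For a = 8, 9, 10, 11 the conclusion holds.
a = 12: σ(12) = 28; 28 ≥ 138/5.
Hence a = 12 is a counterexample.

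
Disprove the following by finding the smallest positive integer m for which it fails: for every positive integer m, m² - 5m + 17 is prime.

m = 13

We need the least positive integer m for which m² - 5m + 17 is not prime.
The first 12 eligible values, up to m = 12, all satisfy the conclusion.
m = 13: m² - 5m + 17 = 121 = 11 × 11, composite.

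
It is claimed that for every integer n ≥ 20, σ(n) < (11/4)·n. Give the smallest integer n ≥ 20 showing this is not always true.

A counterexample is any integer n ≥ 20 such that the claim fails; we check each in order.
For n = 20, 21, 22, 23, …, 57, 58, 59 the conclusion holds.
n = 60: σ(60) = 168; 168 ≥ 165.
Hence n = 60 is a counterexample.

n = 60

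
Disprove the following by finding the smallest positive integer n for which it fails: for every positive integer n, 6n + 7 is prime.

For n = 1, 2 the conclusion holds.
n = 3: 6n + 7 = 25 = 5 × 5, composite.

n = 3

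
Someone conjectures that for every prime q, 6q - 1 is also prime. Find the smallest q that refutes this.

q = 11

We need the least prime q for which 6q - 1 is not prime.
The first 4 eligible values, up to q = 7, all satisfy the conclusion.
q = 11: 6q - 1 = 65 = 5 × 13, not prime.
Hence q = 11 is a counterexample.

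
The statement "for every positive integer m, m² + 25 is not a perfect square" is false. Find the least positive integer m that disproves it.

m = 12

Check each positive integer m in order until m² + 25 is a perfect square.
The first 11 eligible values, up to m = 11, all satisfy the conclusion.
m = 12: 12² + 25 = 169 = 13², a perfect square.
Thus m = 12 disproves the claim, and no smaller m works.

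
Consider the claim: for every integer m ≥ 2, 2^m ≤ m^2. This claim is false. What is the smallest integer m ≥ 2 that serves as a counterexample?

m = 5

A counterexample is any integer m ≥ 2 such that 2^m > m^2; we check each in order.
m = 2: 2^m = 4 and m^2 = 4, so 4 ≤ 4.
m = 3: 2^m = 8 and m^2 = 9, so 8 ≤ 9.
m = 4: 2^m = 16 and m^2 = 16, so 16 ≤ 16.
m = 5: 2^m = 32 and m^2 = 25, so 32 > 25.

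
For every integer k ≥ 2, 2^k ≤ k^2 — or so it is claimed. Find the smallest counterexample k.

A counterexample is any integer k ≥ 2 such that 2^k > k^2; we check each in order.
k = 2: 2^k = 4 and k^2 = 4, so 4 ≤ 4.
k = 3: 2^k = 8 and k^2 = 9, so 8 ≤ 9.
k = 4: 2^k = 16 and k^2 = 16, so 16 ≤ 16.
k = 5: 2^k = 32 and k^2 = 25, so 32 > 25.
So k = 5 is the smallest counterexample.

k = 5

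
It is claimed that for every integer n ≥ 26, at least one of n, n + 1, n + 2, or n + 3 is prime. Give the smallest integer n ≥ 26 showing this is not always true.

n = 32

A counterexample is any integer n ≥ 26 such that n, n + 1, n + 2, n + 3 are all composite; we check each in order.
n = 26: 29 is prime.
n = 27: 29 is prime.
n = 28: 29 is prime.
n = 29: 29 is prime.
n = 30: 31 is prime.
n = 31: 31 is prime.
n = 32: 32 = 2 × 16; 33 = 3 × 11; 34 = 2 × 17; 35 = 5 × 7 — all composite.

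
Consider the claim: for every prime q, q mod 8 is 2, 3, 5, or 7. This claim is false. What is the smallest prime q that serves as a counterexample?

q = 17

The first 6 eligible values, up to q = 13, all satisfy the conclusion.
q = 17: 17 mod 8 = 1 — not in {2, 3, 5, 7}.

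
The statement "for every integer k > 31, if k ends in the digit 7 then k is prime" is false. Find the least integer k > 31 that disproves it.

We need the least integer k > 31 for which k ends in the digit 7 but k is not prime.
For k = 37, 47 the conclusion holds.
k = 57: 57 ends in 7; 57 = 3 × 19, composite.

k = 57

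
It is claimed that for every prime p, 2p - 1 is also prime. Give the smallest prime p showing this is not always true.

p = 5

We need the least prime p for which 2p - 1 is not prime.
For p = 2, 3 the conclusion holds.
p = 5: 2p - 1 = 9 = 3 × 3, not prime.
Thus p = 5 disproves the claim, and no smaller p works.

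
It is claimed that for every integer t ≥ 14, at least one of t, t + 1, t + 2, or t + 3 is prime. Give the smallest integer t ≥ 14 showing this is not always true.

t = 24

The first 10 eligible values, up to t = 23, all satisfy the conclusion.
t = 24: 24 = 2 × 12; 25 = 5 × 5; 26 = 2 × 13; 27 = 3 × 9 — all composite.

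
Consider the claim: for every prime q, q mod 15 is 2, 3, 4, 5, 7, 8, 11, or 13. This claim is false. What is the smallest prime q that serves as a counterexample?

We need the least prime q for which the claim fails.
The first 9 eligible values, up to q = 23, all satisfy the conclusion.
q = 29: 29 mod 15 = 14 — not in {2, 3, 4, 5, 7, 8, 11, 13}.
So q = 29 is the smallest counterexample.

q = 29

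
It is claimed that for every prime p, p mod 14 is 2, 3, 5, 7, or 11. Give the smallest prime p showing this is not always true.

A counterexample is any prime p such that the claim fails; we check each in order.
For p = 2, 3, 5, 7, 11 the conclusion holds.
p = 13: 13 mod 14 = 13 — not in {2, 3, 5, 7, 11}.
So p = 13 is the smallest counterexample.

p = 13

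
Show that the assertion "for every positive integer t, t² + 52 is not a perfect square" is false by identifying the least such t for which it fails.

t = 12

For t = 1, 2, 3, 4, …, 9, 10, 11 the conclusion holds.
t = 12: 12² + 52 = 196 = 14², a perfect square.
Hence t = 12 is a counterexample.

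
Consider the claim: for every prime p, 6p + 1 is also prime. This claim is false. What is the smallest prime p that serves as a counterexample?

Check each prime p in order until 6p + 1 is not prime.
p = 2: 6p + 1 = 13, prime.
p = 3: 6p + 1 = 19, prime.
p = 5: 6p + 1 = 31, prime.
p = 7: 6p + 1 = 43, prime.
p = 11: 6p + 1 = 67, prime.
p = 13: 6p + 1 = 79, prime.
p = 17: 6p + 1 = 103, prime.
p = 19: 6p + 1 = 115 = 5 × 23, not prime.
Thus p = 19 disproves the claim, and no smaller p works.

p = 19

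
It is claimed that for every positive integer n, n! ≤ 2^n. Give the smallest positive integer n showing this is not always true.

We need the least positive integer n for which n! > 2^n.
n = 1: n! = 1 and 2^n = 2, so 1 ≤ 2.
n = 2: n! = 2 and 2^n = 4, so 2 ≤ 4.
n = 3: n! = 6 and 2^n = 8, so 6 ≤ 8.
n = 4: n! = 24 and 2^n = 16, so 24 > 16.
So n = 4 is the smallest counterexample.

n = 4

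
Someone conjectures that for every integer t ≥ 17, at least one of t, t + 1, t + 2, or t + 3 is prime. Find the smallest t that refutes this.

t = 24

t = 17: 17 is prime.
t = 18: 19 is prime.
t = 19: 19 is prime.
t = 20: 23 is prime.
t = 21: 23 is prime.
t = 22: 23 is prime.
t = 23: 23 is prime.
t = 24: 24 = 2 × 12; 25 = 5 × 5; 26 = 2 × 13; 27 = 3 × 9 — all composite.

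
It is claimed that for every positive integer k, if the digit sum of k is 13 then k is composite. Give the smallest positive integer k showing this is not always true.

k = 67

We need the least positive integer k for which the digit sum of k is 13 but k is prime.
k = 49: digit sum 13; 49 is composite.
k = 58: digit sum 13; 58 is composite.
k = 67: digit sum 13; 67 is prime, not composite.
Hence k = 67 is a counterexample.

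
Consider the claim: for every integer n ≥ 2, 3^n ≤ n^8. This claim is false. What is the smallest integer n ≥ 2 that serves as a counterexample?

n = 23

For n = 2, 3, 4, 5, …, 20, 21, 22 the conclusion holds.
n = 23: 3^n = 94143178827 and n^8 = 78310985281, so 94143178827 > 78310985281.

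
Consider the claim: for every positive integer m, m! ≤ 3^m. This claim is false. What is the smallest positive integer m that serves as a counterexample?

A counterexample is any positive integer m such that m! > 3^m; we check each in order.
m = 1: m! = 1 and 3^m = 3, so 1 ≤ 3.
m = 2: m! = 2 and 3^m = 9, so 2 ≤ 9.
m = 3: m! = 6 and 3^m = 27, so 6 ≤ 27.
m = 4: m! = 24 and 3^m = 81, so 24 ≤ 81.
m = 5: m! = 120 and 3^m = 243, so 120 ≤ 243.
m = 6: m! = 720 and 3^m = 729, so 720 ≤ 729.
m = 7: m! = 5040 and 3^m = 2187, so 5040 > 2187.

m = 7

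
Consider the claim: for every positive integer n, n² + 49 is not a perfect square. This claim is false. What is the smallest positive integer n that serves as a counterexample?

For n = 1, 2, 3, 4, …, 21, 22, 23 the conclusion holds.
n = 24: 24² + 49 = 625 = 25², a perfect square.

n = 24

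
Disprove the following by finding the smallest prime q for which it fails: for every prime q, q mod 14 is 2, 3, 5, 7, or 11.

q = 13

We need the least prime q for which the claim fails.
For q = 2, 3, 5, 7, 11 the conclusion holds.
q = 13: 13 mod 14 = 13 — not in {2, 3, 5, 7, 11}.
So q = 13 is the smallest counterexample.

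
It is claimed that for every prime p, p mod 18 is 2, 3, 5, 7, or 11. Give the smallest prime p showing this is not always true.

p = 13

Check each prime p in order until the claim fails.
The first 5 eligible values, up to p = 11, all satisfy the conclusion.
p = 13: 13 mod 18 = 13 — not in {2, 3, 5, 7, 11}.
So p = 13 is the smallest counterexample.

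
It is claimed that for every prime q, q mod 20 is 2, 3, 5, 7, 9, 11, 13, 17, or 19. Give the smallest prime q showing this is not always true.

q = 41

The first 12 eligible values, up to q = 37, all satisfy the conclusion.
q = 41: 41 mod 20 = 1 — not in {2, 3, 5, 7, 9, 11, 13, 17, 19}.
Hence q = 41 is a counterexample.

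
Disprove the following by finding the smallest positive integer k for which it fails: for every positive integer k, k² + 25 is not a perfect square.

k = 12

We need the least positive integer k for which k² + 25 is a perfect square.
For k = 1, 2, 3, 4, …, 9, 10, 11 the conclusion holds.
k = 12: 12² + 25 = 169 = 13², a perfect square.
Hence k = 12 is a counterexample.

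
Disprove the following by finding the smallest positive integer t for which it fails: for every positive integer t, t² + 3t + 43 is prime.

Check each positive integer t in order until t² + 3t + 43 is not prime.
For t = 1, 2, 3, 4, …, 36, 37, 38 the conclusion holds.
t = 39: t² + 3t + 43 = 1681 = 41 × 41, composite.
Hence t = 39 is a counterexample.

t = 39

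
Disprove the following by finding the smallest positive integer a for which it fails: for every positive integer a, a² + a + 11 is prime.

Check each positive integer a in order until a² + a + 11 is not prime.
For a = 1, 2, 3, 4, 5, 6, 7, 8, 9 the conclusion holds.
a = 10: a² + a + 11 = 121 = 11 × 11, composite.

a = 10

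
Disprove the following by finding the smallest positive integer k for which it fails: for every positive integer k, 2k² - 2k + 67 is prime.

Check each positive integer k in order until 2k² - 2k + 67 is not prime.
For k = 1, 2, 3 the conclusion holds.
k = 4: 2k² - 2k + 67 = 91 = 7 × 13, composite.

k = 4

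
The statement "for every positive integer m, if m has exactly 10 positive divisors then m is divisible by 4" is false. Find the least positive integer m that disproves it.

Check each positive integer m in order until m has exactly 10 positive divisors but m is not divisible by 4.
m = 48: τ(48) = 10; 48 mod 4 = 0.
m = 80: τ(80) = 10; 80 mod 4 = 0.
m = 112: τ(112) = 10; 112 mod 4 = 0.
m = 162: τ(162) = 10; 162 mod 4 = 2.

m = 162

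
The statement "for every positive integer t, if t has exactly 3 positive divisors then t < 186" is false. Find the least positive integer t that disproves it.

t = 289

A counterexample is any positive integer t such that t has exactly 3 positive divisors but the claim fails; we check each in order.
t = 4: τ(4) = 3; 4 < 186.
t = 9: τ(9) = 3; 9 < 186.
t = 25: τ(25) = 3; 25 < 186.
t = 49: τ(49) = 3; 49 < 186.
t = 121: τ(121) = 3; 121 < 186.
t = 169: τ(169) = 3; 169 < 186.
t = 289: τ(289) = 3; 289 ≥ 186.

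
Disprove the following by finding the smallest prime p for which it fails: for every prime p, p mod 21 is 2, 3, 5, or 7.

A counterexample is any prime p such that the claim fails; we check each in order.
For p = 2, 3, 5, 7 the conclusion holds.
p = 11: 11 mod 21 = 11 — not in {2, 3, 5, 7}.

p = 11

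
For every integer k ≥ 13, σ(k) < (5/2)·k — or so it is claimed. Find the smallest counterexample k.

k = 24

A counterexample is any integer k ≥ 13 such that the claim fails; we check each in order.
For k = 13, 14, 15, 16, …, 21, 22, 23 the conclusion holds.
k = 24: σ(24) = 60; 60 ≥ 60.
So k = 24 is the smallest counterexample.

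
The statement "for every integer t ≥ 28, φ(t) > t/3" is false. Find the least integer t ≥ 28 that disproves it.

A counterexample is any integer t ≥ 28 such that the claim fails; we check each in order.
t = 28: φ(28) = 12 and 28/3 = 28/3, so φ(28) > 28/3.
t = 29: φ(29) = 28 and 29/3 = 29/3, so φ(29) > 29/3.
t = 30: φ(30) = 8 and 30/3 = 10, so φ(30) ≤ 30/3.
So t = 30 is the smallest counterexample.

t = 30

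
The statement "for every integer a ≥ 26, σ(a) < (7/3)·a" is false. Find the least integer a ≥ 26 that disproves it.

A counterexample is any integer a ≥ 26 such that the claim fails; we check each in order.
a = 26: σ(26) = 42; 42 < 182/3.
a = 27: σ(27) = 40; 40 < 63.
a = 28: σ(28) = 56; 56 < 196/3.
a = 29: σ(29) = 30; 30 < 203/3.
a = 30: σ(30) = 72; 72 ≥ 70.
Hence a = 30 is a counterexample.

a = 30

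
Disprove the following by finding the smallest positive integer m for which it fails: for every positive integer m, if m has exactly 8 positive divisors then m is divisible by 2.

Check each positive integer m in order until m has exactly 8 positive divisors but m is not divisible by 2.
For m = 24, 30, 40, 42, …, 88, 102, 104 the conclusion holds.
m = 105: τ(105) = 8; 105 mod 2 = 1.

m = 105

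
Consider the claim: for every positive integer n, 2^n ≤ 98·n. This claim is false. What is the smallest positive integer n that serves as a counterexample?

A counterexample is any positive integer n such that 2^n > 98·n; we check each in order.
For n = 1, 2, 3, 4, 5, 6, 7, 8, 9 the conclusion holds.
n = 10: 2^n = 1024 and 98·n = 980, so 1024 > 980.
Hence n = 10 is a counterexample.

n = 10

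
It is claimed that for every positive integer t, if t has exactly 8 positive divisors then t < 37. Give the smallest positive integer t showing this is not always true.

t = 24: τ(24) = 8; 24 < 37.
t = 30: τ(30) = 8; 30 < 37.
t = 40: τ(40) = 8; 40 ≥ 37.
Hence t = 40 is a counterexample.

t = 40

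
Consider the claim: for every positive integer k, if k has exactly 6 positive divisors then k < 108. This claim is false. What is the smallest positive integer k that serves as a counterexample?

For k = 12, 18, 20, 28, …, 92, 98, 99 the conclusion holds.
k = 116: τ(116) = 6; 116 ≥ 108.
Thus k = 116 disproves the claim, and no smaller k works.

k = 116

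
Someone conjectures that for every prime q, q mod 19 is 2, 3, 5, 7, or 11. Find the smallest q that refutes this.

q = 13

A counterexample is any prime q such that the claim fails; we check each in order.
The first 5 eligible values, up to q = 11, all satisfy the conclusion.
q = 13: 13 mod 19 = 13 — not in {2, 3, 5, 7, 11}.
Hence q = 13 is a counterexample.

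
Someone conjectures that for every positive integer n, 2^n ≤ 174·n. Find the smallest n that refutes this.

n = 11

The first 10 eligible values, up to n = 10, all satisfy the conclusion.
n = 11: 2^n = 2048 and 174·n = 1914, so 2048 > 1914.
Hence n = 11 is a counterexample.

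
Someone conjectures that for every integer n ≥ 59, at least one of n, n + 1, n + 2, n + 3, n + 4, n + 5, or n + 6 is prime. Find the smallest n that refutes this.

n = 90

We need the least integer n ≥ 59 for which n, n + 1, n + 2, n + 3, n + 4, n + 5, n + 6 are all composite.
For n = 59, 60, 61, 62, …, 87, 88, 89 the conclusion holds.
n = 90: 90 = 2 × 45; 91 = 7 × 13; 92 = 2 × 46; 93 = 3 × 31; 94 = 2 × 47; 95 = 5 × 19; 96 = 2 × 48 — all composite.
So n = 90 is the smallest counterexample.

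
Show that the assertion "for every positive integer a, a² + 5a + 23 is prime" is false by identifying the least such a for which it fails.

Check each positive integer a in order until a² + 5a + 23 is not prime.
For a = 1, 2, 3, 4, …, 11, 12, 13 the conclusion holds.
a = 14: a² + 5a + 23 = 289 = 17 × 17, composite.
Thus a = 14 disproves the claim, and no smaller a works.

a = 14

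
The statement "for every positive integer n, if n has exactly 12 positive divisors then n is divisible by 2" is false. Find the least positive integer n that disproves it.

n = 315

We need the least positive integer n for which n has exactly 12 positive divisors but n is not divisible by 2.
The first 24 eligible values, up to n = 308, all satisfy the conclusion.
n = 315: τ(315) = 12; 315 mod 2 = 1.
Thus n = 315 disproves the claim, and no smaller n works.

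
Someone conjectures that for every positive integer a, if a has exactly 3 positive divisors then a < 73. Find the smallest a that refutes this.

a = 121

We need the least positive integer a for which a has exactly 3 positive divisors but the claim fails.
The first 4 eligible values, up to a = 49, all satisfy the conclusion.
a = 121: τ(121) = 3; 121 ≥ 73.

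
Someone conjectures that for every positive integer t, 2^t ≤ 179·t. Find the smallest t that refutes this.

t = 11

For t = 1, 2, 3, 4, 5, 6, 7, 8, 9, 10 the conclusion holds.
t = 11: 2^t = 2048 and 179·t = 1969, so 2048 > 1969.
Hence t = 11 is a counterexample.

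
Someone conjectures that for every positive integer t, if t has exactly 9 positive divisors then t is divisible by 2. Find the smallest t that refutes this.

t = 225

Check each positive integer t in order until t has exactly 9 positive divisors but t is not divisible by 2.
For t = 36, 100, 196 the conclusion holds.
t = 225: τ(225) = 9; 225 mod 2 = 1.
Hence t = 225 is a counterexample.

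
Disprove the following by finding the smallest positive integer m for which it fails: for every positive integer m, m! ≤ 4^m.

m = 1: m! = 1 and 4^m = 4, so 1 ≤ 4.
m = 2: m! = 2 and 4^m = 16, so 2 ≤ 16.
m = 3: m! = 6 and 4^m = 64, so 6 ≤ 64.
m = 4: m! = 24 and 4^m = 256, so 24 ≤ 256.
m = 5: m! = 120 and 4^m = 1024, so 120 ≤ 1024.
m = 6: m! = 720 and 4^m = 4096, so 720 ≤ 4096.
m = 7: m! = 5040 and 4^m = 16384, so 5040 ≤ 16384.
m = 8: m! = 40320 and 4^m = 65536, so 40320 ≤ 65536.
m = 9: m! = 362880 and 4^m = 262144, so 362880 > 262144.
So m = 9 is the smallest counterexample.

m = 9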